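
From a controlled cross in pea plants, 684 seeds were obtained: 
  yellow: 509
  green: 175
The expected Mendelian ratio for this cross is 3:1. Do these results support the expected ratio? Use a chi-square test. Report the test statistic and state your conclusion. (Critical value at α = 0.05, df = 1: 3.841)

0.125; consistent

Under the 3:1 hypothesis (Σ ratio = 4, N = 684):
  yellow: 684 × 3/4 = 513
  green: 684 × 1/4 = 171
χ² = Σ (O − E)² / E
  yellow: (509 − 513)² / 513 = 0.0312
  green: (175 − 171)² / 171 = 0.0936
χ² = 0.0312 + 0.0936 = 0.1248 ≈ 0.125
Degrees of freedom = 2 − 1 = 1; critical value at α = 0.05 is 3.841.
Since 0.125 < 3.841, we fail to reject the null hypothesis — the data are consistent with the 3:1 ratio.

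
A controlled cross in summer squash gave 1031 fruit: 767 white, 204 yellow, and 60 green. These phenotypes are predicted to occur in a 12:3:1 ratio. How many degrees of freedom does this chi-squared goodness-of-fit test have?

2

A goodness-of-fit test with 3 phenotype classes has df = 3 − 1 = 2.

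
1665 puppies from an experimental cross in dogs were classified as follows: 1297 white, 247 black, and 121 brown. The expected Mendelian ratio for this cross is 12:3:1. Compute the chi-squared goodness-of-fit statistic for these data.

18.233

Total ratio parts = 16. Expected numbers out of 1665:
  white: 1665 × 12/16 = 1248.75
  black: 1665 × 3/16 = 312.1875
  brown: 1665 × 1/16 = 104.0625
χ² = Σ (O − E)² / E
  white: (1297 − 1248.75)² / 1248.75 = 1.8643
  black: (247 − 312.1875)² / 312.1875 = 13.6117
  brown: (121 − 104.0625)² / 104.0625 = 2.7568
χ² = 1.8643 + 13.6117 + 2.7568 = 18.2328 ≈ 18.233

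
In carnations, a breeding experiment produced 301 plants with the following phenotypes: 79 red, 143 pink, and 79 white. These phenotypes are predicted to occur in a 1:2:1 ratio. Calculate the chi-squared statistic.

0.748

Total ratio parts = 4. Expected numbers out of 301:
  red: 301 × 1/4 = 75.25
  pink: 301 × 2/4 = 150.5
  white: 301 × 1/4 = 75.25
χ² = Σ (O − E)² / E
  red: (79 − 75.25)² / 75.25 = 0.1869
  pink: (143 − 150.5)² / 150.5 = 0.3738
  white: (79 − 75.25)² / 75.25 = 0.1869
χ² = 0.1869 + 0.3738 + 0.1869 = 0.7476 ≈ 0.748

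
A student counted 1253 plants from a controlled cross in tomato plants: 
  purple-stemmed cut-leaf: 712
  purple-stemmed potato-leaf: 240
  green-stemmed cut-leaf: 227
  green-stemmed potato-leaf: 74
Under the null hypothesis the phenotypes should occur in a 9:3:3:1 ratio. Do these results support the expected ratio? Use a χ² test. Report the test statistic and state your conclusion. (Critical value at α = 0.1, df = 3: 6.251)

0.688; consistent

The 9:3:3:1 ratio has 16 parts, so with N = 1253 the expected counts are:
  purple-stemmed cut-leaf: 1253 × 9/16 = 704.8125
  purple-stemmed potato-leaf: 1253 × 3/16 = 234.9375
  green-stemmed cut-leaf: 1253 × 3/16 = 234.9375
  green-stemmed potato-leaf: 1253 × 1/16 = 78.3125
χ² = Σ (O − E)² / E
  purple-stemmed cut-leaf: (712 − 704.8125)² / 704.8125 = 0.0733
  purple-stemmed potato-leaf: (240 − 234.9375)² / 234.9375 = 0.1091
  green-stemmed cut-leaf: (227 − 234.9375)² / 234.9375 = 0.2682
  green-stemmed potato-leaf: (74 − 78.3125)² / 78.3125 = 0.2375
χ² = 0.0733 + 0.1091 + 0.2682 + 0.2375 = 0.6881 ≈ 0.688
Degrees of freedom = 4 − 1 = 3; critical value at α = 0.1 is 6.251.
Since 0.688 < 6.251, we fail to reject the null hypothesis — the data are consistent with the 9:3:3:1 ratio.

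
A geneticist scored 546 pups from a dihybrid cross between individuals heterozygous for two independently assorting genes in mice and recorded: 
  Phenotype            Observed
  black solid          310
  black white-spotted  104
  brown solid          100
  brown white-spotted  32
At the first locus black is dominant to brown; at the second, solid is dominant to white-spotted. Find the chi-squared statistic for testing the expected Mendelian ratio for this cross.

A dihybrid F₂ with independent assortment and complete dominance at both loci gives a 9:3:3:1 phenotypic ratio.
Expected counts for N = 546 under a 9:3:3:1 ratio (total parts = 16):
  black solid: 546 × 9/16 = 307.125
  black white-spotted: 546 × 3/16 = 102.375
  brown solid: 546 × 3/16 = 102.375
  brown white-spotted: 546 × 1/16 = 34.125
χ² = Σ (O − E)² / E
  black solid: (310 − 307.125)² / 307.125 = 0.0269
  black white-spotted: (104 − 102.375)² / 102.375 = 0.0258
  brown solid: (100 − 102.375)² / 102.375 = 0.0551
  brown white-spotted: (32 − 34.125)² / 34.125 = 0.1323
χ² = 0.0269 + 0.0258 + 0.0551 + 0.1323 = 0.2401 ≈ 0.240

0.240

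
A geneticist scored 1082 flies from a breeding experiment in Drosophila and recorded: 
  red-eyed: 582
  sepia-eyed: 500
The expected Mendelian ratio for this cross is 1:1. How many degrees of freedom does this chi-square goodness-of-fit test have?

1

A goodness-of-fit test with 2 phenotype classes has df = 2 − 1 = 1.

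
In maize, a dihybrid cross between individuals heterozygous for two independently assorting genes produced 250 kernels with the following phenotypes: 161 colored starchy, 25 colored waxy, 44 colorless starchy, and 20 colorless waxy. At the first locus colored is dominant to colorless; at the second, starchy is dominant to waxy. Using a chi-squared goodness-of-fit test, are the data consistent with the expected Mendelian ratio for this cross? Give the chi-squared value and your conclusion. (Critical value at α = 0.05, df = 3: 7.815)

14.562; not consistent

A dihybrid F₂ with independent assortment and complete dominance at both loci gives a 9:3:3:1 phenotypic ratio.
Expected counts for N = 250 under a 9:3:3:1 ratio (total parts = 16):
  colored starchy: 250 × 9/16 = 140.625
  colored waxy: 250 × 3/16 = 46.875
  colorless starchy: 250 × 3/16 = 46.875
  colorless waxy: 250 × 1/16 = 15.625
χ² = Σ (O − E)² / E
  colored starchy: (161 − 140.625)² / 140.625 = 2.9521
  colored waxy: (25 − 46.875)² / 46.875 = 10.2083
  colorless starchy: (44 − 46.875)² / 46.875 = 0.1763
  colorless waxy: (20 − 15.625)² / 15.625 = 1.2250
χ² = 2.9521 + 10.2083 + 0.1763 + 1.2250 = 14.5617 ≈ 14.562
Degrees of freedom = 4 − 1 = 3; critical value at α = 0.05 is 7.815.
Since 14.562 > 7.815, we reject the null hypothesis — the data do not fit the 9:3:3:1 ratio.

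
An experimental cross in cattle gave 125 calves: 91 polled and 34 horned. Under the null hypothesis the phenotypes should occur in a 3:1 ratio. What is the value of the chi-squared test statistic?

Total ratio parts = 4. Expected numbers out of 125:
  polled: 125 × 3/4 = 93.75
  horned: 125 × 1/4 = 31.25
χ² = Σ (O − E)² / E
  polled: (91 − 93.75)² / 93.75 = 0.0807
  horned: (34 − 31.25)² / 31.25 = 0.2420
χ² = 0.0807 + 0.2420 = 0.3227 ≈ 0.323

0.323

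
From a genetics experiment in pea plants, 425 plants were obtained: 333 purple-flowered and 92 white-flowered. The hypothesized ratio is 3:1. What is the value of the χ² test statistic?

Expected counts for N = 425 under a 3:1 ratio (total parts = 4):
  purple-flowered: 425 × 3/4 = 318.75
  white-flowered: 425 × 1/4 = 106.25
χ² = Σ (O − E)² / E
  purple-flowered: (333 − 318.75)² / 318.75 = 0.6371
  white-flowered: (92 − 106.25)² / 106.25 = 1.9112
χ² = 0.6371 + 1.9112 = 2.5483 ≈ 2.548

2.548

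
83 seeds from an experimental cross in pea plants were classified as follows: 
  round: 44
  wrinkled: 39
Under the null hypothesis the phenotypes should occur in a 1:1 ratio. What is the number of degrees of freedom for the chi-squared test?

1

A goodness-of-fit test with 2 phenotype classes has df = 2 − 1 = 1.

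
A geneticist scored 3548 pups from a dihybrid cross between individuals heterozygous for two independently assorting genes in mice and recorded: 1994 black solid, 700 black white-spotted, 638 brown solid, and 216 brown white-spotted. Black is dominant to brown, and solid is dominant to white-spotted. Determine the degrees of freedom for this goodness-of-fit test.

3

A dihybrid F₂ with independent assortment and complete dominance at both loci gives a 9:3:3:1 phenotypic ratio.
A goodness-of-fit test with 4 phenotype classes has df = 4 − 1 = 3.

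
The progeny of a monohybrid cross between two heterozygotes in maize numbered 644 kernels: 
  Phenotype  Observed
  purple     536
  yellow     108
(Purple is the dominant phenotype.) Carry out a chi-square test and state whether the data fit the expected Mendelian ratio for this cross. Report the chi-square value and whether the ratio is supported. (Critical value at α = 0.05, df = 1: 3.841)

23.263; not consistent

For a monohybrid cross between heterozygotes with complete dominance, the expected phenotypic ratio is 3:1.
The 3:1 ratio has 4 parts, so with N = 644 the expected counts are:
  purple: 644 × 3/4 = 483
  yellow: 644 × 1/4 = 161
χ² = Σ (O − E)² / E
  purple: (536 − 483)² / 483 = 5.8157
  yellow: (108 − 161)² / 161 = 17.4472
χ² = 5.8157 + 17.4472 = 23.2629 ≈ 23.263
Degrees of freedom = 2 − 1 = 1; critical value at α = 0.05 is 3.841.
Since 23.263 > 3.841, we reject the null hypothesis — the data do not fit the 3:1 ratio.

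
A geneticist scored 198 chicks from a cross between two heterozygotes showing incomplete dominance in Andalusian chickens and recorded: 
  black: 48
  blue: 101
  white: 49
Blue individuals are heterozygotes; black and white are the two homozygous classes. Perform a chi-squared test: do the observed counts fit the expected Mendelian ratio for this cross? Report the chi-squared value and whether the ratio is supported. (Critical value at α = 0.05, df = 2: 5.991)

0.091; consistent

With incomplete dominance, a heterozygote × heterozygote cross gives a 1:2:1 phenotypic ratio.
Under the 1:2:1 hypothesis (Σ ratio = 4, N = 198):
  black: 198 × 1/4 = 49.5
  blue: 198 × 2/4 = 99
  white: 198 × 1/4 = 49.5
χ² = Σ (O − E)² / E
  black: (48 − 49.5)² / 49.5 = 0.0455
  blue: (101 − 99)² / 99 = 0.0404
  white: (49 − 49.5)² / 49.5 = 0.0051
χ² = 0.0455 + 0.0404 + 0.0051 = 0.091
Degrees of freedom = 3 − 1 = 2; critical value at α = 0.05 is 5.991.
Since 0.091 < 5.991, we fail to reject the null hypothesis — the data are consistent with the 1:2:1 ratio.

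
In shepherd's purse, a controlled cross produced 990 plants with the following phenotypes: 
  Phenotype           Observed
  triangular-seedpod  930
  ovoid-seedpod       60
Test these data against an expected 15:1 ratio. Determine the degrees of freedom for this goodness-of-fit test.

A goodness-of-fit test with 2 phenotype classes has df = 2 − 1 = 1.

1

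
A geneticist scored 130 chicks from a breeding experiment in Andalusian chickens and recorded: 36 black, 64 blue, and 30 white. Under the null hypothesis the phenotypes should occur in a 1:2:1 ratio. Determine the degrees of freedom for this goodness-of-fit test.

2

A goodness-of-fit test with 3 phenotype classes has df = 3 − 1 = 2.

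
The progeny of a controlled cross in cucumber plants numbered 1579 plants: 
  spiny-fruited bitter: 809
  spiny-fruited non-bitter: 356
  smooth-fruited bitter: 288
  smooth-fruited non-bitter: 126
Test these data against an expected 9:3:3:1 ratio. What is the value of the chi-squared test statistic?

26.973

The 9:3:3:1 ratio has 16 parts, so with N = 1579 the expected counts are:
  spiny-fruited bitter: 1579 × 9/16 = 888.1875
  spiny-fruited non-bitter: 1579 × 3/16 = 296.0625
  smooth-fruited bitter: 1579 × 3/16 = 296.0625
  smooth-fruited non-bitter: 1579 × 1/16 = 98.6875
χ² = Σ (O − E)² / E
  spiny-fruited bitter: (809 − 888.1875)² / 888.1875 = 7.0601
  spiny-fruited non-bitter: (356 − 296.0625)² / 296.0625 = 12.1343
  smooth-fruited bitter: (288 − 296.0625)² / 296.0625 = 0.2196
  smooth-fruited non-bitter: (126 − 98.6875)² / 98.6875 = 7.5589
χ² = 7.0601 + 12.1343 + 0.2196 + 7.5589 = 26.9729 ≈ 26.973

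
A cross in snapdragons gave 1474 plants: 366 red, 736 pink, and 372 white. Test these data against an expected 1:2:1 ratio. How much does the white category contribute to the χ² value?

0.033

Expected counts for N = 1474 under a 1:2:1 ratio (total parts = 4):
  red: 1474 × 1/4 = 368.5
  pink: 1474 × 2/4 = 737
  white: 1474 × 1/4 = 368.5
Contribution of white: (372 − 368.5)² / 368.5 = 0.0332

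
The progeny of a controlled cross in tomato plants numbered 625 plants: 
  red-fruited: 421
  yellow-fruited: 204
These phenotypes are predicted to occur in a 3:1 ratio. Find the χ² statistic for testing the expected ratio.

19.457

Expected counts for N = 625 under a 3:1 ratio (total parts = 4):
  red-fruited: 625 × 3/4 = 468.75
  yellow-fruited: 625 × 1/4 = 156.25
χ² = Σ (O − E)² / E
  red-fruited: (421 − 468.75)² / 468.75 = 4.8641
  yellow-fruited: (204 − 156.25)² / 156.25 = 14.5924
χ² = 4.8641 + 14.5924 = 19.4565 ≈ 19.457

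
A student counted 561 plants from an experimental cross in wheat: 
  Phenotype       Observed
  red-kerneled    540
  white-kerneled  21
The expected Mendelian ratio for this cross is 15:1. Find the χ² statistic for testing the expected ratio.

6.016

Under the 15:1 hypothesis (Σ ratio = 16, N = 561):
  red-kerneled: 561 × 15/16 = 525.9375
  white-kerneled: 561 × 1/16 = 35.0625
χ² = Σ (O − E)² / E
  red-kerneled: (540 − 525.9375)² / 525.9375 = 0.3760
  white-kerneled: (21 − 35.0625)² / 35.0625 = 5.6400
χ² = 0.3760 + 5.6400 = 6.016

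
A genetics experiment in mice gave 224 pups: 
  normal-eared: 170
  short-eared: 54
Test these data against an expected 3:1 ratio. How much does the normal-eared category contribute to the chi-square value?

Expected counts for N = 224 under a 3:1 ratio (total parts = 4):
  normal-eared: 224 × 3/4 = 168
  short-eared: 224 × 1/4 = 56
Contribution of normal-eared: (170 − 168)² / 168 = 0.0238

0.024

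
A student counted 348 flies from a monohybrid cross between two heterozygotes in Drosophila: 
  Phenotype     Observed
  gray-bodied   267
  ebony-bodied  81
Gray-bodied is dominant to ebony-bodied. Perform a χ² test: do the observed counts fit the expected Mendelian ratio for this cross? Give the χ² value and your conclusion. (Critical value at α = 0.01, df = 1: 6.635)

For a monohybrid cross between heterozygotes with complete dominance, the expected phenotypic ratio is 3:1.
Total ratio parts = 4. Expected numbers out of 348:
  gray-bodied: 348 × 3/4 = 261
  ebony-bodied: 348 × 1/4 = 87
χ² = Σ (O − E)² / E
  gray-bodied: (267 − 261)² / 261 = 0.1379
  ebony-bodied: (81 − 87)² / 87 = 0.4138
χ² = 0.1379 + 0.4138 = 0.5517 ≈ 0.552
Degrees of freedom = 2 − 1 = 1; critical value at α = 0.01 is 6.635.
Since 0.552 < 6.635, we fail to reject the null hypothesis — the data are consistent with the 3:1 ratio.

0.552; consistent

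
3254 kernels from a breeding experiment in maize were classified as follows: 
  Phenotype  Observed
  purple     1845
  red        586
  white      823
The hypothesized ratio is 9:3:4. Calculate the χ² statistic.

1.182

Expected counts for N = 3254 under a 9:3:4 ratio (total parts = 16):
  purple: 3254 × 9/16 = 1830.375
  red: 3254 × 3/16 = 610.125
  white: 3254 × 4/16 = 813.5
χ² = Σ (O − E)² / E
  purple: (1845 − 1830.375)² / 1830.375 = 0.1169
  red: (586 − 610.125)² / 610.125 = 0.9539
  white: (823 − 813.5)² / 813.5 = 0.1109
χ² = 0.1169 + 0.9539 + 0.1109 = 1.1817 ≈ 1.182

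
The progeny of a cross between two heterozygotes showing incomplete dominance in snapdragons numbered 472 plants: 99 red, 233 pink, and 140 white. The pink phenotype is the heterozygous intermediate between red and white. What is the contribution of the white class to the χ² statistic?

4.102

With incomplete dominance, a heterozygote × heterozygote cross gives a 1:2:1 phenotypic ratio.
Total ratio parts = 4. Expected numbers out of 472:
  red: 472 × 1/4 = 118
  pink: 472 × 2/4 = 236
  white: 472 × 1/4 = 118
Contribution of white: (140 − 118)² / 118 = 4.1017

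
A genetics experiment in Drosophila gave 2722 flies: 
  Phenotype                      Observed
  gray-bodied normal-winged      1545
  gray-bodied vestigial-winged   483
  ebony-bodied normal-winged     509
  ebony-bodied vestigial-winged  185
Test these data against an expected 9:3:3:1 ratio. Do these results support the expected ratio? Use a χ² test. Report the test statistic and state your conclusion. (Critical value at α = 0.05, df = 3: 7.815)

2.898; consistent

The 9:3:3:1 ratio has 16 parts, so with N = 2722 the expected counts are:
  gray-bodied normal-winged: 2722 × 9/16 = 1531.125
  gray-bodied vestigial-winged: 2722 × 3/16 = 510.375
  ebony-bodied normal-winged: 2722 × 3/16 = 510.375
  ebony-bodied vestigial-winged: 2722 × 1/16 = 170.125
χ² = Σ (O − E)² / E
  gray-bodied normal-winged: (1545 − 1531.125)² / 1531.125 = 0.1257
  gray-bodied vestigial-winged: (483 − 510.375)² / 510.375 = 1.4683
  ebony-bodied normal-winged: (509 − 510.375)² / 510.375 = 0.0037
  ebony-bodied vestigial-winged: (185 − 170.125)² / 170.125 = 1.3006
χ² = 0.1257 + 1.4683 + 0.0037 + 1.3006 = 2.8983 ≈ 2.898
Degrees of freedom = 4 − 1 = 3; critical value at α = 0.05 is 7.815.
Since 2.898 < 7.815, we fail to reject the null hypothesis — the data are consistent with the 9:3:3:1 ratio.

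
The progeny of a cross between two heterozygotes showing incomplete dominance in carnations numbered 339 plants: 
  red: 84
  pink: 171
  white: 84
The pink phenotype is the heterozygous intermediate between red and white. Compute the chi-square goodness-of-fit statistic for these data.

With incomplete dominance, a heterozygote × heterozygote cross gives a 1:2:1 phenotypic ratio.
The 1:2:1 ratio has 4 parts, so with N = 339 the expected counts are:
  red: 339 × 1/4 = 84.75
  pink: 339 × 2/4 = 169.5
  white: 339 × 1/4 = 84.75
χ² = Σ (O − E)² / E
  red: (84 − 84.75)² / 84.75 = 0.0066
  pink: (171 − 169.5)² / 169.5 = 0.0133
  white: (84 − 84.75)² / 84.75 = 0.0066
χ² = 0.0066 + 0.0133 + 0.0066 = 0.0265 ≈ 0.027

0.027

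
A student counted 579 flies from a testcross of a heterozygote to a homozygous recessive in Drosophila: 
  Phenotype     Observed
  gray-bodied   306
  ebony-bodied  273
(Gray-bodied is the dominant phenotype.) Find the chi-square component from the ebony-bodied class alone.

0.940

A testcross of a heterozygote (Aa × aa) gives a 1:1 phenotypic ratio.
The 1:1 ratio has 2 parts, so with N = 579 the expected counts are:
  gray-bodied: 579 × 1/2 = 289.5
  ebony-bodied: 579 × 1/2 = 289.5
Contribution of ebony-bodied: (273 − 289.5)² / 289.5 = 0.9404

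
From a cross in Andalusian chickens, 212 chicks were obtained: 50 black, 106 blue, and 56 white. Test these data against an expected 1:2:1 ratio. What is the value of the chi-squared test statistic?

Expected counts for N = 212 under a 1:2:1 ratio (total parts = 4):
  black: 212 × 1/4 = 53
  blue: 212 × 2/4 = 106
  white: 212 × 1/4 = 53
χ² = Σ (O − E)² / E
  black: (50 − 53)² / 53 = 0.1698
  blue: (106 − 106)² / 106 = 0.0000
  white: (56 − 53)² / 53 = 0.1698
χ² = 0.1698 + 0.0000 + 0.1698 = 0.3396 ≈ 0.340

0.340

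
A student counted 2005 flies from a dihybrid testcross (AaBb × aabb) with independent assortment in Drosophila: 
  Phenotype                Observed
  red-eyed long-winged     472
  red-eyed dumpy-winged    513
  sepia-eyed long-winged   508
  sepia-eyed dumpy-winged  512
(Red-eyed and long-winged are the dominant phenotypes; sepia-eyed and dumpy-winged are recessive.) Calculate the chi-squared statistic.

A dihybrid testcross with independent assortment gives a 1:1:1:1 ratio.
The 1:1:1:1 ratio has 4 parts, so with N = 2005 the expected counts are:
  red-eyed long-winged: 2005 × 1/4 = 501.25
  red-eyed dumpy-winged: 2005 × 1/4 = 501.25
  sepia-eyed long-winged: 2005 × 1/4 = 501.25
  sepia-eyed dumpy-winged: 2005 × 1/4 = 501.25
χ² = Σ (O − E)² / E
  red-eyed long-winged: (472 − 501.25)² / 501.25 = 1.7069
  red-eyed dumpy-winged: (513 − 501.25)² / 501.25 = 0.2754
  sepia-eyed long-winged: (508 − 501.25)² / 501.25 = 0.0909
  sepia-eyed dumpy-winged: (512 − 501.25)² / 501.25 = 0.2305
χ² = 1.7069 + 0.2754 + 0.0909 + 0.2305 = 2.3037 ≈ 2.304

2.304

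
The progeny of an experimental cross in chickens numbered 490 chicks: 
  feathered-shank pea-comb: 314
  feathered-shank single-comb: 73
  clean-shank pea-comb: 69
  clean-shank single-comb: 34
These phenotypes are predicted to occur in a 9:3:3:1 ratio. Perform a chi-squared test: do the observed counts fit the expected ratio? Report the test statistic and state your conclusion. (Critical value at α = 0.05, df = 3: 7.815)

Under the 9:3:3:1 hypothesis (Σ ratio = 16, N = 490):
  feathered-shank pea-comb: 490 × 9/16 = 275.625
  feathered-shank single-comb: 490 × 3/16 = 91.875
  clean-shank pea-comb: 490 × 3/16 = 91.875
  clean-shank single-comb: 490 × 1/16 = 30.625
χ² = Σ (O − E)² / E
  feathered-shank pea-comb: (314 − 275.625)² / 275.625 = 5.3429
  feathered-shank single-comb: (73 − 91.875)² / 91.875 = 3.8777
  clean-shank pea-comb: (69 − 91.875)² / 91.875 = 5.6954
  clean-shank single-comb: (34 − 30.625)² / 30.625 = 0.3719
χ² = 5.3429 + 3.8777 + 5.6954 + 0.3719 = 15.2879 ≈ 15.288
Degrees of freedom = 4 − 1 = 3; critical value at α = 0.05 is 7.815.
Since 15.288 > 7.815, we reject the null hypothesis — the data do not fit the 9:3:3:1 ratio.

15.288; not consistent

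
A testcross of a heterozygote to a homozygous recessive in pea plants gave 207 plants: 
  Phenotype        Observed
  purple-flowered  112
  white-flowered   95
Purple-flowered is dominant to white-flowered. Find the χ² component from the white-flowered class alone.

A testcross of a heterozygote (Aa × aa) gives a 1:1 phenotypic ratio.
The 1:1 ratio has 2 parts, so with N = 207 the expected counts are:
  purple-flowered: 207 × 1/2 = 103.5
  white-flowered: 207 × 1/2 = 103.5
Contribution of white-flowered: (95 − 103.5)² / 103.5 = 0.6981

0.698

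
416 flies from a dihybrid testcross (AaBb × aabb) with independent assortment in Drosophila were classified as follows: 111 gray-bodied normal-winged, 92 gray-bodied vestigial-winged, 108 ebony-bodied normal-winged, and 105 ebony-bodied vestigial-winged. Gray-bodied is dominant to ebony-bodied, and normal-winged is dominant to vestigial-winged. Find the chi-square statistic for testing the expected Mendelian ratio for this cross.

2.019

A dihybrid testcross with independent assortment gives a 1:1:1:1 ratio.
Under the 1:1:1:1 hypothesis (Σ ratio = 4, N = 416):
  gray-bodied normal-winged: 416 × 1/4 = 104
  gray-bodied vestigial-winged: 416 × 1/4 = 104
  ebony-bodied normal-winged: 416 × 1/4 = 104
  ebony-bodied vestigial-winged: 416 × 1/4 = 104
χ² = Σ (O − E)² / E
  gray-bodied normal-winged: (111 − 104)² / 104 = 0.4712
  gray-bodied vestigial-winged: (92 − 104)² / 104 = 1.3846
  ebony-bodied normal-winged: (108 − 104)² / 104 = 0.1538
  ebony-bodied vestigial-winged: (105 − 104)² / 104 = 0.0096
χ² = 0.4712 + 1.3846 + 0.1538 + 0.0096 = 2.0192 ≈ 2.019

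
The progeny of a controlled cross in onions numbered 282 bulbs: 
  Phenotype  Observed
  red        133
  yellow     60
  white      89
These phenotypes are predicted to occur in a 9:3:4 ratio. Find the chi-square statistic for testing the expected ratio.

Expected counts for N = 282 under a 9:3:4 ratio (total parts = 16):
  red: 282 × 9/16 = 158.625
  yellow: 282 × 3/16 = 52.875
  white: 282 × 4/16 = 70.5
χ² = Σ (O − E)² / E
  red: (133 − 158.625)² / 158.625 = 4.1396
  yellow: (60 − 52.875)² / 52.875 = 0.9601
  white: (89 − 70.5)² / 70.5 = 4.8546
χ² = 4.1396 + 0.9601 + 4.8546 = 9.9543 ≈ 9.954

9.954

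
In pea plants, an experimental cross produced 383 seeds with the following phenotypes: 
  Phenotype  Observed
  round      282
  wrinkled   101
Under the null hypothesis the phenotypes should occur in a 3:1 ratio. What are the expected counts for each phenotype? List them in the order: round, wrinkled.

287.25, 95.75

Expected counts for N = 383 under a 3:1 ratio (total parts = 4):
  round: 383 × 3/4 = 287.25
  wrinkled: 383 × 1/4 = 95.75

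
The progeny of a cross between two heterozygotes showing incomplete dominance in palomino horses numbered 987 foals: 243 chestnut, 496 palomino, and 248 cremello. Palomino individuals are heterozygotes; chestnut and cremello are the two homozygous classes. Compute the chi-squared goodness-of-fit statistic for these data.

0.076

With incomplete dominance, a heterozygote × heterozygote cross gives a 1:2:1 phenotypic ratio.
Under the 1:2:1 hypothesis (Σ ratio = 4, N = 987):
  chestnut: 987 × 1/4 = 246.75
  palomino: 987 × 2/4 = 493.5
  cremello: 987 × 1/4 = 246.75
χ² = Σ (O − E)² / E
  chestnut: (243 − 246.75)² / 246.75 = 0.0570
  palomino: (496 − 493.5)² / 493.5 = 0.0127
  cremello: (248 − 246.75)² / 246.75 = 0.0063
χ² = 0.0570 + 0.0127 + 0.0063 = 0.076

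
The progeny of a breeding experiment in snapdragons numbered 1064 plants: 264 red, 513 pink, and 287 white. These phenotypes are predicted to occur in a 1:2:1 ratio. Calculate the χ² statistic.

The 1:2:1 ratio has 4 parts, so with N = 1064 the expected counts are:
  red: 1064 × 1/4 = 266
  pink: 1064 × 2/4 = 532
  white: 1064 × 1/4 = 266
χ² = Σ (O − E)² / E
  red: (264 − 266)² / 266 = 0.0150
  pink: (513 − 532)² / 532 = 0.6786
  white: (287 − 266)² / 266 = 1.6579
χ² = 0.0150 + 0.6786 + 1.6579 = 2.3515 ≈ 2.352

2.352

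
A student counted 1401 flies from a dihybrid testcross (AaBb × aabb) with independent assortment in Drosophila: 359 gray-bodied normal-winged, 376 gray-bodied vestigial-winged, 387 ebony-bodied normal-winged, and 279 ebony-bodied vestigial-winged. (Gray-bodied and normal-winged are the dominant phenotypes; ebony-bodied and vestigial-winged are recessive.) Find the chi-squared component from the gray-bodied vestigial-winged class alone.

A dihybrid testcross with independent assortment gives a 1:1:1:1 ratio.
Expected counts for N = 1401 under a 1:1:1:1 ratio (total parts = 4):
  gray-bodied normal-winged: 1401 × 1/4 = 350.25
  gray-bodied vestigial-winged: 1401 × 1/4 = 350.25
  ebony-bodied normal-winged: 1401 × 1/4 = 350.25
  ebony-bodied vestigial-winged: 1401 × 1/4 = 350.25
Contribution of gray-bodied vestigial-winged: (376 − 350.25)² / 350.25 = 1.8931

1.893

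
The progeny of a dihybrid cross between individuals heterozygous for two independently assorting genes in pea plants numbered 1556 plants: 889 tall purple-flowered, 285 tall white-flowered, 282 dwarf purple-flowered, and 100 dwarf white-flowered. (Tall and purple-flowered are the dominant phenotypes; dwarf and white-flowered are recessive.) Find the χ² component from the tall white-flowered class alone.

A dihybrid F₂ with independent assortment and complete dominance at both loci gives a 9:3:3:1 phenotypic ratio.
Total ratio parts = 16. Expected numbers out of 1556:
  tall purple-flowered: 1556 × 9/16 = 875.25
  tall white-flowered: 1556 × 3/16 = 291.75
  dwarf purple-flowered: 1556 × 3/16 = 291.75
  dwarf white-flowered: 1556 × 1/16 = 97.25
Contribution of tall white-flowered: (285 − 291.75)² / 291.75 = 0.1562

0.156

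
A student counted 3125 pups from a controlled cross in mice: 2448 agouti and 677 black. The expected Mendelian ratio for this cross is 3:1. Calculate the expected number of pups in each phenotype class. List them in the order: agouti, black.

2343.75, 781.25

Under the 3:1 hypothesis (Σ ratio = 4, N = 3125):
  agouti: 3125 × 3/4 = 2343.75
  black: 3125 × 1/4 = 781.25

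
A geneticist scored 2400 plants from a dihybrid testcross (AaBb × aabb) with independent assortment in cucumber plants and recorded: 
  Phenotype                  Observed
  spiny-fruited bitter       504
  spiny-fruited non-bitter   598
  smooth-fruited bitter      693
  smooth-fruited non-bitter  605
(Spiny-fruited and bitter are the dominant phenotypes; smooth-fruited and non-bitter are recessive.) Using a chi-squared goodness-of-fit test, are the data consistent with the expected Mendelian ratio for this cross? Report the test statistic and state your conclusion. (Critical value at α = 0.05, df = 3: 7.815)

29.823; not consistent

A dihybrid testcross with independent assortment gives a 1:1:1:1 ratio.
The 1:1:1:1 ratio has 4 parts, so with N = 2400 the expected counts are:
  spiny-fruited bitter: 2400 × 1/4 = 600
  spiny-fruited non-bitter: 2400 × 1/4 = 600
  smooth-fruited bitter: 2400 × 1/4 = 600
  smooth-fruited non-bitter: 2400 × 1/4 = 600
χ² = Σ (O − E)² / E
  spiny-fruited bitter: (504 − 600)² / 600 = 15.3600
  spiny-fruited non-bitter: (598 − 600)² / 600 = 0.0067
  smooth-fruited bitter: (693 − 600)² / 600 = 14.4150
  smooth-fruited non-bitter: (605 − 600)² / 600 = 0.0417
χ² = 15.3600 + 0.0067 + 14.4150 + 0.0417 = 29.8234 ≈ 29.823
Degrees of freedom = 4 − 1 = 3; critical value at α = 0.05 is 7.815.
Since 29.823 > 7.815, we reject the null hypothesis — the data do not fit the 1:1:1:1 ratio.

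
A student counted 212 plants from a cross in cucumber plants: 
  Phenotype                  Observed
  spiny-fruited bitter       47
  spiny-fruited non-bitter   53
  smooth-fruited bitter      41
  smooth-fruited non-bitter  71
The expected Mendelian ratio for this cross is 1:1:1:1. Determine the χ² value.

9.509

Expected counts for N = 212 under a 1:1:1:1 ratio (total parts = 4):
  spiny-fruited bitter: 212 × 1/4 = 53
  spiny-fruited non-bitter: 212 × 1/4 = 53
  smooth-fruited bitter: 212 × 1/4 = 53
  smooth-fruited non-bitter: 212 × 1/4 = 53
χ² = Σ (O − E)² / E
  spiny-fruited bitter: (47 − 53)² / 53 = 0.6792
  spiny-fruited non-bitter: (53 − 53)² / 53 = 0.0000
  smooth-fruited bitter: (41 − 53)² / 53 = 2.7170
  smooth-fruited non-bitter: (71 − 53)² / 53 = 6.1132
χ² = 0.6792 + 0.0000 + 2.7170 + 6.1132 = 9.5094 ≈ 9.509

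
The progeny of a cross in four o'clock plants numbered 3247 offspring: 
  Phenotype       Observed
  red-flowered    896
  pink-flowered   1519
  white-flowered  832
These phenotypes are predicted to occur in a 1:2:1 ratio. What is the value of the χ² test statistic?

Under the 1:2:1 hypothesis (Σ ratio = 4, N = 3247):
  red-flowered: 3247 × 1/4 = 811.75
  pink-flowered: 3247 × 2/4 = 1623.5
  white-flowered: 3247 × 1/4 = 811.75
χ² = Σ (O − E)² / E
  red-flowered: (896 − 811.75)² / 811.75 = 8.7441
  pink-flowered: (1519 − 1623.5)² / 1623.5 = 6.7264
  white-flowered: (832 − 811.75)² / 811.75 = 0.5052
χ² = 8.7441 + 6.7264 + 0.5052 = 15.9757 ≈ 15.976

15.976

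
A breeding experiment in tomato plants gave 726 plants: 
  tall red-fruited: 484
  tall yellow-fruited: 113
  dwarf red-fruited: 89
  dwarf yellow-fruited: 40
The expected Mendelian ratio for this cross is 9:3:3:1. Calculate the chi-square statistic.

The 9:3:3:1 ratio has 16 parts, so with N = 726 the expected counts are:
  tall red-fruited: 726 × 9/16 = 408.375
  tall yellow-fruited: 726 × 3/16 = 136.125
  dwarf red-fruited: 726 × 3/16 = 136.125
  dwarf yellow-fruited: 726 × 1/16 = 45.375
χ² = Σ (O − E)² / E
  tall red-fruited: (484 − 408.375)² / 408.375 = 14.0046
  tall yellow-fruited: (113 − 136.125)² / 136.125 = 3.9285
  dwarf red-fruited: (89 − 136.125)² / 136.125 = 16.3142
  dwarf yellow-fruited: (40 − 45.375)² / 45.375 = 0.6367
χ² = 14.0046 + 3.9285 + 16.3142 + 0.6367 = 34.884

34.884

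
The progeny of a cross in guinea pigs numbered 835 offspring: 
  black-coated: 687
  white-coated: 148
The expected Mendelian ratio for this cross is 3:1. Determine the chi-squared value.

23.572

The 3:1 ratio has 4 parts, so with N = 835 the expected counts are:
  black-coated: 835 × 3/4 = 626.25
  white-coated: 835 × 1/4 = 208.75
χ² = Σ (O − E)² / E
  black-coated: (687 − 626.25)² / 626.25 = 5.8931
  white-coated: (148 − 208.75)² / 208.75 = 17.6793
χ² = 5.8931 + 17.6793 = 23.5724 ≈ 23.572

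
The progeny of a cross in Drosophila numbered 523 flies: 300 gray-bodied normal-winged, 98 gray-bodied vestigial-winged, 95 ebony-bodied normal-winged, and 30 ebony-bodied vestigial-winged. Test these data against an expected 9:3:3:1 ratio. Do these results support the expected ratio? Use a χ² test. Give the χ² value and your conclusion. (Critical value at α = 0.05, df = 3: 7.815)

0.431; consistent

Under the 9:3:3:1 hypothesis (Σ ratio = 16, N = 523):
  gray-bodied normal-winged: 523 × 9/16 = 294.1875
  gray-bodied vestigial-winged: 523 × 3/16 = 98.0625
  ebony-bodied normal-winged: 523 × 3/16 = 98.0625
  ebony-bodied vestigial-winged: 523 × 1/16 = 32.6875
χ² = Σ (O − E)² / E
  gray-bodied normal-winged: (300 − 294.1875)² / 294.1875 = 0.1148
  gray-bodied vestigial-winged: (98 − 98.0625)² / 98.0625 = 0.0000
  ebony-bodied normal-winged: (95 − 98.0625)² / 98.0625 = 0.0956
  ebony-bodied vestigial-winged: (30 − 32.6875)² / 32.6875 = 0.2210
χ² = 0.1148 + 0.0000 + 0.0956 + 0.2210 = 0.4314 ≈ 0.431
Degrees of freedom = 4 − 1 = 3; critical value at α = 0.05 is 7.815.
Since 0.431 < 7.815, we fail to reject the null hypothesis — the data are consistent with the 9:3:3:1 ratio.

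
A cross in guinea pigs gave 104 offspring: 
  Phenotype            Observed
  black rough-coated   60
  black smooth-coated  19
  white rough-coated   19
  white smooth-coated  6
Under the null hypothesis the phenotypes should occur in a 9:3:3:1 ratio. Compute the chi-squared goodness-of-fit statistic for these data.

Expected counts for N = 104 under a 9:3:3:1 ratio (total parts = 16):
  black rough-coated: 104 × 9/16 = 58.5
  black smooth-coated: 104 × 3/16 = 19.5
  white rough-coated: 104 × 3/16 = 19.5
  white smooth-coated: 104 × 1/16 = 6.5
χ² = Σ (O − E)² / E
  black rough-coated: (60 − 58.5)² / 58.5 = 0.0385
  black smooth-coated: (19 − 19.5)² / 19.5 = 0.0128
  white rough-coated: (19 − 19.5)² / 19.5 = 0.0128
  white smooth-coated: (6 − 6.5)² / 6.5 = 0.0385
χ² = 0.0385 + 0.0128 + 0.0128 + 0.0385 = 0.1026 ≈ 0.103

0.103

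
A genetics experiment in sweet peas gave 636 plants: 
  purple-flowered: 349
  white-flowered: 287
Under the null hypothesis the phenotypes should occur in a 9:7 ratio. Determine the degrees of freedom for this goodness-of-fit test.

1

A goodness-of-fit test with 2 phenotype classes has df = 2 − 1 = 1.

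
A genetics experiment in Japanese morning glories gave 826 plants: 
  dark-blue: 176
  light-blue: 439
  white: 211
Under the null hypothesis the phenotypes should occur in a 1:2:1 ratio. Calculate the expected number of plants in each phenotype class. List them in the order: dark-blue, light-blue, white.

206.5, 413, 206.5

Total ratio parts = 4. Expected numbers out of 826:
  dark-blue: 826 × 1/4 = 206.5
  light-blue: 826 × 2/4 = 413
  white: 826 × 1/4 = 206.5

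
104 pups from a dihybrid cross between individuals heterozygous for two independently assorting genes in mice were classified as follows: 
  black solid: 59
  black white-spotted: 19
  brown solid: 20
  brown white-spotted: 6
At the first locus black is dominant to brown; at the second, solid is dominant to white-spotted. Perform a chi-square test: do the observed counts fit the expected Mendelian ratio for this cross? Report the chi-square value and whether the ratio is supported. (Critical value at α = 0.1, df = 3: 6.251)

0.068; consistent

A dihybrid F₂ with independent assortment and complete dominance at both loci gives a 9:3:3:1 phenotypic ratio.
Expected counts for N = 104 under a 9:3:3:1 ratio (total parts = 16):
  black solid: 104 × 9/16 = 58.5
  black white-spotted: 104 × 3/16 = 19.5
  brown solid: 104 × 3/16 = 19.5
  brown white-spotted: 104 × 1/16 = 6.5
χ² = Σ (O − E)² / E
  black solid: (59 − 58.5)² / 58.5 = 0.0043
  black white-spotted: (19 − 19.5)² / 19.5 = 0.0128
  brown solid: (20 − 19.5)² / 19.5 = 0.0128
  brown white-spotted: (6 − 6.5)² / 6.5 = 0.0385
χ² = 0.0043 + 0.0128 + 0.0128 + 0.0385 = 0.0684 ≈ 0.068
Degrees of freedom = 4 − 1 = 3; critical value at α = 0.1 is 6.251.
Since 0.068 < 6.251, we fail to reject the null hypothesis — the data are consistent with the 9:3:3:1 ratio.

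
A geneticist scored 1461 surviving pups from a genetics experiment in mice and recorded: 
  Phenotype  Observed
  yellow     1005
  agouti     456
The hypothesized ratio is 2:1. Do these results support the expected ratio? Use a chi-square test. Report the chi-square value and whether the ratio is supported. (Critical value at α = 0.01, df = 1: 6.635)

Under the 2:1 hypothesis (Σ ratio = 3, N = 1461):
  yellow: 1461 × 2/3 = 974
  agouti: 1461 × 1/3 = 487
χ² = Σ (O − E)² / E
  yellow: (1005 − 974)² / 974 = 0.9867
  agouti: (456 − 487)² / 487 = 1.9733
χ² = 0.9867 + 1.9733 = 2.960
Degrees of freedom = 2 − 1 = 1; critical value at α = 0.01 is 6.635.
Since 2.960 < 6.635, we fail to reject the null hypothesis — the data are consistent with the 2:1 ratio.

2.960; consistent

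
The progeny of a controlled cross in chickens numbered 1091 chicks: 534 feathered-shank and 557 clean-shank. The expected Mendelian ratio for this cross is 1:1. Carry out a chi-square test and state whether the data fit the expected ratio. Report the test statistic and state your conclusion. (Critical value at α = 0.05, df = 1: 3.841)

Under the 1:1 hypothesis (Σ ratio = 2, N = 1091):
  feathered-shank: 1091 × 1/2 = 545.5
  clean-shank: 1091 × 1/2 = 545.5
χ² = Σ (O − E)² / E
  feathered-shank: (534 − 545.5)² / 545.5 = 0.2424
  clean-shank: (557 − 545.5)² / 545.5 = 0.2424
χ² = 0.2424 + 0.2424 = 0.4848 ≈ 0.485
Degrees of freedom = 2 − 1 = 1; critical value at α = 0.05 is 3.841.
Since 0.485 < 3.841, we fail to reject the null hypothesis — the data are consistent with the 1:1 ratio.

0.485; consistent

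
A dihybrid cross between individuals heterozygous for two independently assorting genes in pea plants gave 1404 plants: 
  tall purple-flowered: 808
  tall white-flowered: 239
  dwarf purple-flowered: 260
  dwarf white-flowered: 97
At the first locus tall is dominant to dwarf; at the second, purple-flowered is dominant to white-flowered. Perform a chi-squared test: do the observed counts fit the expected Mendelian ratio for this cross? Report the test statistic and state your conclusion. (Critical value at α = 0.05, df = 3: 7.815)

A dihybrid F₂ with independent assortment and complete dominance at both loci gives a 9:3:3:1 phenotypic ratio.
Under the 9:3:3:1 hypothesis (Σ ratio = 16, N = 1404):
  tall purple-flowered: 1404 × 9/16 = 789.75
  tall white-flowered: 1404 × 3/16 = 263.25
  dwarf purple-flowered: 1404 × 3/16 = 263.25
  dwarf white-flowered: 1404 × 1/16 = 87.75
χ² = Σ (O − E)² / E
  tall purple-flowered: (808 − 789.75)² / 789.75 = 0.4217
  tall white-flowered: (239 − 263.25)² / 263.25 = 2.2339
  dwarf purple-flowered: (260 − 263.25)² / 263.25 = 0.0401
  dwarf white-flowered: (97 − 87.75)² / 87.75 = 0.9751
χ² = 0.4217 + 2.2339 + 0.0401 + 0.9751 = 3.6708 ≈ 3.671
Degrees of freedom = 4 − 1 = 3; critical value at α = 0.05 is 7.815.
Since 3.671 < 7.815, we fail to reject the null hypothesis — the data are consistent with the 9:3:3:1 ratio.

3.671; consistent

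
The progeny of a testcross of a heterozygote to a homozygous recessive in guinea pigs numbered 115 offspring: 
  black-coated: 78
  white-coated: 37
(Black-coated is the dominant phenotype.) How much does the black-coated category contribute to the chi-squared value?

7.309

A testcross of a heterozygote (Aa × aa) gives a 1:1 phenotypic ratio.
Total ratio parts = 2. Expected numbers out of 115:
  black-coated: 115 × 1/2 = 57.5
  white-coated: 115 × 1/2 = 57.5
Contribution of black-coated: (78 − 57.5)² / 57.5 = 7.3087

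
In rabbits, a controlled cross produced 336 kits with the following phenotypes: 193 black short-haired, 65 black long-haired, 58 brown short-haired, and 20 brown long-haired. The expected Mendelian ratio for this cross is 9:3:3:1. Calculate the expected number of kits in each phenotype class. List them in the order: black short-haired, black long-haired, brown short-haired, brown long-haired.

189, 63, 63, 21

Expected counts for N = 336 under a 9:3:3:1 ratio (total parts = 16):
  black short-haired: 336 × 9/16 = 189
  black long-haired: 336 × 3/16 = 63
  brown short-haired: 336 × 3/16 = 63
  brown long-haired: 336 × 1/16 = 21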